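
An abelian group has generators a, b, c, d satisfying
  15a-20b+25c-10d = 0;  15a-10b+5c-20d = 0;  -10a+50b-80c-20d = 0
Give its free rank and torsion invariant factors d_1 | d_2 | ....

rank_ℚ(R)=3; free=4−3=1
SNF(R) diag = [5, 10, 30] → torsion [5, 10, 30]

Answer: M ≅ ℤ^1 ⊕ ℤ/5 ⊕ ℤ/10 ⊕ ℤ/30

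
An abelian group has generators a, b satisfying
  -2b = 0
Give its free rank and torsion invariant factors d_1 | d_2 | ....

rank_ℚ(R)=1; free=2−1=1
SNF(R) diag = [2] → torsion [2]

Answer: M ≅ ℤ^1 ⊕ ℤ/2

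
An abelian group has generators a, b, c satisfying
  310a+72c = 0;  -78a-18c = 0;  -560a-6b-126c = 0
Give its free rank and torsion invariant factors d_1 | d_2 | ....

Answer: M ≅ ℤ/2 ⊕ ℤ/6 ⊕ ℤ/18

Derivation:
rank_ℚ(R)=3; free=3−3=0
SNF(R) diag = [2, 6, 18] → torsion [2, 6, 18]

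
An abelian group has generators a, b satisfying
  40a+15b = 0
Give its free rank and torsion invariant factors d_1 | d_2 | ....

rank_ℚ(R)=1; free=2−1=1
SNF(R) diag = [5] → torsion [5]

Answer: M ≅ ℤ^1 ⊕ ℤ/5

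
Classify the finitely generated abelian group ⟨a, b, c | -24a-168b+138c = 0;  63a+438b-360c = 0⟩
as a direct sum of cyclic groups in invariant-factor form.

Answer: M ≅ ℤ^1 ⊕ ℤ/3 ⊕ ℤ/6

Derivation:
rank_ℚ(R)=2; free=3−2=1
SNF(R) diag = [3, 6] → torsion [3, 6]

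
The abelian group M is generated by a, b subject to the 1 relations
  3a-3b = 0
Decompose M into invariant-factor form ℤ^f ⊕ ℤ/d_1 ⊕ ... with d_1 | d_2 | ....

Answer: M ≅ ℤ^1 ⊕ ℤ/3

Derivation:
rank_ℚ(R)=1; free=2−1=1
SNF(R) diag = [3] → torsion [3]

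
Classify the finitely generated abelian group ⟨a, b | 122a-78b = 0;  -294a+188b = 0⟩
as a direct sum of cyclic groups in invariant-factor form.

Answer: M ≅ ℤ/2 ⊕ ℤ/2

Derivation:
rank_ℚ(R)=2; free=2−2=0
SNF(R) diag = [2, 2] → torsion [2, 2]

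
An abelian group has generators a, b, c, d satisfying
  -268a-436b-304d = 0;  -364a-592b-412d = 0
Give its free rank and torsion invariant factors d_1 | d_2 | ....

Answer: M ≅ ℤ^2 ⊕ ℤ/4 ⊕ ℤ/12

Derivation:
rank_ℚ(R)=2; free=4−2=2
SNF(R) diag = [4, 12] → torsion [4, 12]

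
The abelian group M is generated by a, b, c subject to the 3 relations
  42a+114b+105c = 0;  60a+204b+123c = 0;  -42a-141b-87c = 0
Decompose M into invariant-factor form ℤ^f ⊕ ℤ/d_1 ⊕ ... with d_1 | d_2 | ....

Answer: M ≅ ℤ/3 ⊕ ℤ/9 ⊕ ℤ/18

Derivation:
rank_ℚ(R)=3; free=3−3=0
SNF(R) diag = [3, 9, 18] → torsion [3, 9, 18]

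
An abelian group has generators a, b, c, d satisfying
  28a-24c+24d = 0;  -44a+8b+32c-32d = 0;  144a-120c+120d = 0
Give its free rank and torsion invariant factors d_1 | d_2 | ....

rank_ℚ(R)=3; free=4−3=1
SNF(R) diag = [4, 8, 24] → torsion [4, 8, 24]

Answer: M ≅ ℤ^1 ⊕ ℤ/4 ⊕ ℤ/8 ⊕ ℤ/24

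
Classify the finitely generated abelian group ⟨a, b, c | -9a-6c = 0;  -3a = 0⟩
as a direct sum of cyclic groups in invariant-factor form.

Answer: M ≅ ℤ^1 ⊕ ℤ/3 ⊕ ℤ/6

Derivation:
rank_ℚ(R)=2; free=3−2=1
SNF(R) diag = [3, 6] → torsion [3, 6]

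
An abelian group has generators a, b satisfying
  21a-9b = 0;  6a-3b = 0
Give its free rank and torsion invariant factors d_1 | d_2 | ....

Answer: M ≅ ℤ/3 ⊕ ℤ/3

Derivation:
rank_ℚ(R)=2; free=2−2=0
SNF(R) diag = [3, 3] → torsion [3, 3]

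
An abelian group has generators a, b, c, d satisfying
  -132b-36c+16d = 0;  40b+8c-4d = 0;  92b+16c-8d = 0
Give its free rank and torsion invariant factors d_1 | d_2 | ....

Answer: M ≅ ℤ^1 ⊕ ℤ/4 ⊕ ℤ/4 ⊕ ℤ/12

Derivation:
rank_ℚ(R)=3; free=4−3=1
SNF(R) diag = [4, 4, 12] → torsion [4, 4, 12]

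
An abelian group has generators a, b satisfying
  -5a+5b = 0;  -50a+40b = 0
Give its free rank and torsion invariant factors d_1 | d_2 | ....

Answer: M ≅ ℤ/5 ⊕ ℤ/10

Derivation:
rank_ℚ(R)=2; free=2−2=0
SNF(R) diag = [5, 10] → torsion [5, 10]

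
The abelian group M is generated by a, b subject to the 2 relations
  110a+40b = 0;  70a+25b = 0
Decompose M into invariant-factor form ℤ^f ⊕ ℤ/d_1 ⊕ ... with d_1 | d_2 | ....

rank_ℚ(R)=2; free=2−2=0
SNF(R) diag = [5, 10] → torsion [5, 10]

Answer: M ≅ ℤ/5 ⊕ ℤ/10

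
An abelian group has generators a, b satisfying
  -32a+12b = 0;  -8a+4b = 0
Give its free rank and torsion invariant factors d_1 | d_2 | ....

rank_ℚ(R)=2; free=2−2=0
SNF(R) diag = [4, 8] → torsion [4, 8]

Answer: M ≅ ℤ/4 ⊕ ℤ/8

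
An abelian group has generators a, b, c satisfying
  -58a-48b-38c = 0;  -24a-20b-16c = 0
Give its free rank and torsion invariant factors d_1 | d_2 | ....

Answer: M ≅ ℤ^1 ⊕ ℤ/2 ⊕ ℤ/4

Derivation:
rank_ℚ(R)=2; free=3−2=1
SNF(R) diag = [2, 4] → torsion [2, 4]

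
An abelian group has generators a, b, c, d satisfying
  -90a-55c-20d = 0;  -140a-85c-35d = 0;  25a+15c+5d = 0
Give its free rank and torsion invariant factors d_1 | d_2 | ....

Answer: M ≅ ℤ^1 ⊕ ℤ/5 ⊕ ℤ/5 ⊕ ℤ/5

Derivation:
rank_ℚ(R)=3; free=4−3=1
SNF(R) diag = [5, 5, 5] → torsion [5, 5, 5]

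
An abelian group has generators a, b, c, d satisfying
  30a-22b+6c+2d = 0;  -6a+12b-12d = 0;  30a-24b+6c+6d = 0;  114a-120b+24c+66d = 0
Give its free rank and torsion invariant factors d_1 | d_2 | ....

rank_ℚ(R)=4; free=4−4=0
SNF(R) diag = [2, 6, 6, 18] → torsion [2, 6, 6, 18]

Answer: M ≅ ℤ/2 ⊕ ℤ/6 ⊕ ℤ/6 ⊕ ℤ/18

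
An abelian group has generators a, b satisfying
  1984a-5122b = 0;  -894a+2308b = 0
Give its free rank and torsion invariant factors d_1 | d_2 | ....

Answer: M ≅ ℤ/2 ⊕ ℤ/2

Derivation:
rank_ℚ(R)=2; free=2−2=0
SNF(R) diag = [2, 2] → torsion [2, 2]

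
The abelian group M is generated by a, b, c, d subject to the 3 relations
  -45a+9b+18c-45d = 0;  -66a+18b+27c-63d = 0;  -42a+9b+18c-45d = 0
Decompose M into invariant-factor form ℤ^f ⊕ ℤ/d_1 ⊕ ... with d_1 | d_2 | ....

Answer: M ≅ ℤ^1 ⊕ ℤ/3 ⊕ ℤ/9 ⊕ ℤ/9

Derivation:
rank_ℚ(R)=3; free=4−3=1
SNF(R) diag = [3, 9, 9] → torsion [3, 9, 9]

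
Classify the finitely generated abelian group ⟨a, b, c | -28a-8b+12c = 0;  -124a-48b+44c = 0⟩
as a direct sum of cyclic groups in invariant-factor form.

rank_ℚ(R)=2; free=3−2=1
SNF(R) diag = [4, 8] → torsion [4, 8]

Answer: M ≅ ℤ^1 ⊕ ℤ/4 ⊕ ℤ/8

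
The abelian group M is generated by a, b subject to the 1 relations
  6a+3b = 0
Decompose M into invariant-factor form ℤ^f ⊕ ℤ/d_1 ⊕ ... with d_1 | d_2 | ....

rank_ℚ(R)=1; free=2−1=1
SNF(R) diag = [3] → torsion [3]

Answer: M ≅ ℤ^1 ⊕ ℤ/3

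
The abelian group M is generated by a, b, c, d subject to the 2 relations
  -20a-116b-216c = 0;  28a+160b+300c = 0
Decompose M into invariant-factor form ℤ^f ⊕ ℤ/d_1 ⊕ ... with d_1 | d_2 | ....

Answer: M ≅ ℤ^2 ⊕ ℤ/4 ⊕ ℤ/12

Derivation:
rank_ℚ(R)=2; free=4−2=2
SNF(R) diag = [4, 12] → torsion [4, 12]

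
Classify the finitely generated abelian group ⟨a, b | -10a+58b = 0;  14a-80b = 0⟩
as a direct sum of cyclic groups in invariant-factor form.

Answer: M ≅ ℤ/2 ⊕ ℤ/6

Derivation:
rank_ℚ(R)=2; free=2−2=0
SNF(R) diag = [2, 6] → torsion [2, 6]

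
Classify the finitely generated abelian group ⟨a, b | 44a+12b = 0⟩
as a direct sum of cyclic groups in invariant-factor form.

Answer: M ≅ ℤ^1 ⊕ ℤ/4

Derivation:
rank_ℚ(R)=1; free=2−1=1
SNF(R) diag = [4] → torsion [4]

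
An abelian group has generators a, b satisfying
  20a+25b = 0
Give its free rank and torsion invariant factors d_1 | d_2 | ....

Answer: M ≅ ℤ^1 ⊕ ℤ/5

Derivation:
rank_ℚ(R)=1; free=2−1=1
SNF(R) diag = [5] → torsion [5]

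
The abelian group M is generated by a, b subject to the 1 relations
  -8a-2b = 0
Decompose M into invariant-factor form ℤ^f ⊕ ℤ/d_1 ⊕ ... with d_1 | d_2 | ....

rank_ℚ(R)=1; free=2−1=1
SNF(R) diag = [2] → torsion [2]

Answer: M ≅ ℤ^1 ⊕ ℤ/2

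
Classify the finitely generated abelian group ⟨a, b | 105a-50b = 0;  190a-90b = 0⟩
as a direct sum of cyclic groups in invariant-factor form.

Answer: M ≅ ℤ/5 ⊕ ℤ/10

Derivation:
rank_ℚ(R)=2; free=2−2=0
SNF(R) diag = [5, 10] → torsion [5, 10]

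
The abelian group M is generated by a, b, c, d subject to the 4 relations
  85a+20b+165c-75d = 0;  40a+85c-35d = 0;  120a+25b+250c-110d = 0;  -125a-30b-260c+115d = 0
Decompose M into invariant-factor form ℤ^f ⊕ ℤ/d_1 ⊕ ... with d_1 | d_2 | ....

Answer: M ≅ ℤ/5 ⊕ ℤ/5 ⊕ ℤ/15 ⊕ ℤ/15

Derivation:
rank_ℚ(R)=4; free=4−4=0
SNF(R) diag = [5, 5, 15, 15] → torsion [5, 5, 15, 15]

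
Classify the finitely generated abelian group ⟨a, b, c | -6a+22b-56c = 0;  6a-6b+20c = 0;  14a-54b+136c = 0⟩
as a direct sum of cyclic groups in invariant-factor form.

Answer: M ≅ ℤ/2 ⊕ ℤ/4 ⊕ ℤ/8

Derivation:
rank_ℚ(R)=3; free=3−3=0
SNF(R) diag = [2, 4, 8] → torsion [2, 4, 8]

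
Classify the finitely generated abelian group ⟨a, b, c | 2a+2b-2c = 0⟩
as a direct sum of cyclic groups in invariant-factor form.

Answer: M ≅ ℤ^2 ⊕ ℤ/2

Derivation:
rank_ℚ(R)=1; free=3−1=2
SNF(R) diag = [2] → torsion [2]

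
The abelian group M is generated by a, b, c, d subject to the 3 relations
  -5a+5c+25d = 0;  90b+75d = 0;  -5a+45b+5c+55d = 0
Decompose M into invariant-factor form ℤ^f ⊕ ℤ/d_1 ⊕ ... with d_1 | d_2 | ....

Answer: M ≅ ℤ^1 ⊕ ℤ/5 ⊕ ℤ/15 ⊕ ℤ/45

Derivation:
rank_ℚ(R)=3; free=4−3=1
SNF(R) diag = [5, 15, 45] → torsion [5, 15, 45]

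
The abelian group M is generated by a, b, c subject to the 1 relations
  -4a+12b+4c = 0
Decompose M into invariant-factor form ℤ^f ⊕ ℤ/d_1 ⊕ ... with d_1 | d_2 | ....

rank_ℚ(R)=1; free=3−1=2
SNF(R) diag = [4] → torsion [4]

Answer: M ≅ ℤ^2 ⊕ ℤ/4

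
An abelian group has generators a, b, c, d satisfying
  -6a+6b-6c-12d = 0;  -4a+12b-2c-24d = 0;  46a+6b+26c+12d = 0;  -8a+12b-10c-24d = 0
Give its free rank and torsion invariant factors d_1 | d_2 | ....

Answer: M ≅ ℤ/2 ⊕ ℤ/6 ⊕ ℤ/12 ⊕ ℤ/24

Derivation:
rank_ℚ(R)=4; free=4−4=0
SNF(R) diag = [2, 6, 12, 24] → torsion [2, 6, 12, 24]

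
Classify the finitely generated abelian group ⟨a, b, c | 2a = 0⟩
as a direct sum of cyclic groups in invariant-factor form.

rank_ℚ(R)=1; free=3−1=2
SNF(R) diag = [2] → torsion [2]

Answer: M ≅ ℤ^2 ⊕ ℤ/2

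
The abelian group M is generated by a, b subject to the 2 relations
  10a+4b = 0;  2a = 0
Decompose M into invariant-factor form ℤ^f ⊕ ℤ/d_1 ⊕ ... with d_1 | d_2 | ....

Answer: M ≅ ℤ/2 ⊕ ℤ/4

Derivation:
rank_ℚ(R)=2; free=2−2=0
SNF(R) diag = [2, 4] → torsion [2, 4]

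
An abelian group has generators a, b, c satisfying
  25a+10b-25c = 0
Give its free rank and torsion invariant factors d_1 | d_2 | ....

Answer: M ≅ ℤ^2 ⊕ ℤ/5

Derivation:
rank_ℚ(R)=1; free=3−1=2
SNF(R) diag = [5] → torsion [5]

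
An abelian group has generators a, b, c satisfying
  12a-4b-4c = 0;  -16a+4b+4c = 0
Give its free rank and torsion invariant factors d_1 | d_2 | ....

Answer: M ≅ ℤ^1 ⊕ ℤ/4 ⊕ ℤ/4

Derivation:
rank_ℚ(R)=2; free=3−2=1
SNF(R) diag = [4, 4] → torsion [4, 4]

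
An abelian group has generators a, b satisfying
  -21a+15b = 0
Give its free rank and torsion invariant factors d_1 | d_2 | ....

rank_ℚ(R)=1; free=2−1=1
SNF(R) diag = [3] → torsion [3]

Answer: M ≅ ℤ^1 ⊕ ℤ/3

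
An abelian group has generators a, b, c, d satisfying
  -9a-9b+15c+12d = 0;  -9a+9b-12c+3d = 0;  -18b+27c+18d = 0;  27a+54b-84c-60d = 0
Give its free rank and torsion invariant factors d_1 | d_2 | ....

rank_ℚ(R)=4; free=4−4=0
SNF(R) diag = [3, 9, 9, 9] → torsion [3, 9, 9, 9]

Answer: M ≅ ℤ/3 ⊕ ℤ/9 ⊕ ℤ/9 ⊕ ℤ/9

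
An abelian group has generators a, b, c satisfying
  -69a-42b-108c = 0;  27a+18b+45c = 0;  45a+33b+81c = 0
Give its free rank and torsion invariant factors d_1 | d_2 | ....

Answer: M ≅ ℤ/3 ⊕ ℤ/3 ⊕ ℤ/9

Derivation:
rank_ℚ(R)=3; free=3−3=0
SNF(R) diag = [3, 3, 9] → torsion [3, 3, 9]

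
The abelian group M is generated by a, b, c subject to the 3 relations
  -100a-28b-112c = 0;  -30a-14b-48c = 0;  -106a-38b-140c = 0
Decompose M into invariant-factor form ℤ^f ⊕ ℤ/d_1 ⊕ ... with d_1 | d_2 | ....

rank_ℚ(R)=3; free=3−3=0
SNF(R) diag = [2, 4, 8] → torsion [2, 4, 8]

Answer: M ≅ ℤ/2 ⊕ ℤ/4 ⊕ ℤ/8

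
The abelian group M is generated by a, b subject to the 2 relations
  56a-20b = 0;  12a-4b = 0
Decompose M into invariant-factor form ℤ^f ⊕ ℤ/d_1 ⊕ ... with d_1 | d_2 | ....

Answer: M ≅ ℤ/4 ⊕ ℤ/4

Derivation:
rank_ℚ(R)=2; free=2−2=0
SNF(R) diag = [4, 4] → torsion [4, 4]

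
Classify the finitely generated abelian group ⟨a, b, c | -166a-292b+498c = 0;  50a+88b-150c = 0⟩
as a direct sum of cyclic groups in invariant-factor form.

Answer: M ≅ ℤ^1 ⊕ ℤ/2 ⊕ ℤ/4

Derivation:
rank_ℚ(R)=2; free=3−2=1
SNF(R) diag = [2, 4] → torsion [2, 4]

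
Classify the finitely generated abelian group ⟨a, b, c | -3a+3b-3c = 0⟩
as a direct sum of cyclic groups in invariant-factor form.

rank_ℚ(R)=1; free=3−1=2
SNF(R) diag = [3] → torsion [3]

Answer: M ≅ ℤ^2 ⊕ ℤ/3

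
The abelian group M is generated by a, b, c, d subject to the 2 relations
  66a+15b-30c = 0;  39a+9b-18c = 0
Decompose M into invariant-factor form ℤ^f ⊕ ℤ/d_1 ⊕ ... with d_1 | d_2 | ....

Answer: M ≅ ℤ^2 ⊕ ℤ/3 ⊕ ℤ/3

Derivation:
rank_ℚ(R)=2; free=4−2=2
SNF(R) diag = [3, 3] → torsion [3, 3]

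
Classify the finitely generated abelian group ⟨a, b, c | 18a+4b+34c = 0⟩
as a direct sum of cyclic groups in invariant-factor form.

Answer: M ≅ ℤ^2 ⊕ ℤ/2

Derivation:
rank_ℚ(R)=1; free=3−1=2
SNF(R) diag = [2] → torsion [2]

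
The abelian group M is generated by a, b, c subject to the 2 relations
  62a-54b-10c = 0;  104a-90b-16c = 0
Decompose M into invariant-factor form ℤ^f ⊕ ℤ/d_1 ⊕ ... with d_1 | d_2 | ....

rank_ℚ(R)=2; free=3−2=1
SNF(R) diag = [2, 6] → torsion [2, 6]

Answer: M ≅ ℤ^1 ⊕ ℤ/2 ⊕ ℤ/6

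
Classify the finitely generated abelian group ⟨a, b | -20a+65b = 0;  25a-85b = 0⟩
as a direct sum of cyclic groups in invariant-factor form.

Answer: M ≅ ℤ/5 ⊕ ℤ/15

Derivation:
rank_ℚ(R)=2; free=2−2=0
SNF(R) diag = [5, 15] → torsion [5, 15]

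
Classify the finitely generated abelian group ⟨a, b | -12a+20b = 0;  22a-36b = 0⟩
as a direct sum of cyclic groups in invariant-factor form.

Answer: M ≅ ℤ/2 ⊕ ℤ/4

Derivation:
rank_ℚ(R)=2; free=2−2=0
SNF(R) diag = [2, 4] → torsion [2, 4]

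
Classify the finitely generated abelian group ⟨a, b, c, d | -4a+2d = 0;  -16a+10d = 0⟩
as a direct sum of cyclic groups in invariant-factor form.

Answer: M ≅ ℤ^2 ⊕ ℤ/2 ⊕ ℤ/4

Derivation:
rank_ℚ(R)=2; free=4−2=2
SNF(R) diag = [2, 4] → torsion [2, 4]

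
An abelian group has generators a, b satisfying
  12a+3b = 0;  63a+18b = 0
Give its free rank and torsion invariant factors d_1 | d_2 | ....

Answer: M ≅ ℤ/3 ⊕ ℤ/9

Derivation:
rank_ℚ(R)=2; free=2−2=0
SNF(R) diag = [3, 9] → torsion [3, 9]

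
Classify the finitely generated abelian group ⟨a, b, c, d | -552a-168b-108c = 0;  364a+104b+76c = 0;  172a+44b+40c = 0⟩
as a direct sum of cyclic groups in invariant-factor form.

Answer: M ≅ ℤ^1 ⊕ ℤ/4 ⊕ ℤ/12 ⊕ ℤ/36

Derivation:
rank_ℚ(R)=3; free=4−3=1
SNF(R) diag = [4, 12, 36] → torsion [4, 12, 36]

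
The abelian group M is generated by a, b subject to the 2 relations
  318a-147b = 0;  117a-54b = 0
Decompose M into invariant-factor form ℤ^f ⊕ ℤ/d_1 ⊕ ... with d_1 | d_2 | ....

rank_ℚ(R)=2; free=2−2=0
SNF(R) diag = [3, 9] → torsion [3, 9]

Answer: M ≅ ℤ/3 ⊕ ℤ/9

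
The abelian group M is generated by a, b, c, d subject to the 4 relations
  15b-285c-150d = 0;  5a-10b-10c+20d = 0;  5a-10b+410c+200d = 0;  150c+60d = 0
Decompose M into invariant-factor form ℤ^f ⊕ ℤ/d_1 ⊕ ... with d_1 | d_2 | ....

rank_ℚ(R)=4; free=4−4=0
SNF(R) diag = [5, 15, 30, 60] → torsion [5, 15, 30, 60]

Answer: M ≅ ℤ/5 ⊕ ℤ/15 ⊕ ℤ/30 ⊕ ℤ/60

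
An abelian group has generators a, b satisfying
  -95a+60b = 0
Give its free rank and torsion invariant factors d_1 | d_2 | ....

Answer: M ≅ ℤ^1 ⊕ ℤ/5

Derivation:
rank_ℚ(R)=1; free=2−1=1
SNF(R) diag = [5] → torsion [5]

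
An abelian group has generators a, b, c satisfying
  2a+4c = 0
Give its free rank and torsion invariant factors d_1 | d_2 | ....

rank_ℚ(R)=1; free=3−1=2
SNF(R) diag = [2] → torsion [2]

Answer: M ≅ ℤ^2 ⊕ ℤ/2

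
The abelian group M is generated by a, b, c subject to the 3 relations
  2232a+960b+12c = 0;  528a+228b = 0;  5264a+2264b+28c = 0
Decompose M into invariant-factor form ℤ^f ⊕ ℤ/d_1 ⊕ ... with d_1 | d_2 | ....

Answer: M ≅ ℤ/4 ⊕ ℤ/12 ⊕ ℤ/24

Derivation:
rank_ℚ(R)=3; free=3−3=0
SNF(R) diag = [4, 12, 24] → torsion [4, 12, 24]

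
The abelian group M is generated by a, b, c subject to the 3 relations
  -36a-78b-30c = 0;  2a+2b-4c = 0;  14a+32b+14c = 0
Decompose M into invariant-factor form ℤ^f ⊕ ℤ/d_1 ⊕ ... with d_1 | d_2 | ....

rank_ℚ(R)=3; free=3−3=0
SNF(R) diag = [2, 6, 12] → torsion [2, 6, 12]

Answer: M ≅ ℤ/2 ⊕ ℤ/6 ⊕ ℤ/12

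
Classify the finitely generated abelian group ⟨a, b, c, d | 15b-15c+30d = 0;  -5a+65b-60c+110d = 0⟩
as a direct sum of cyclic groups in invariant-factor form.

rank_ℚ(R)=2; free=4−2=2
SNF(R) diag = [5, 15] → torsion [5, 15]

Answer: M ≅ ℤ^2 ⊕ ℤ/5 ⊕ ℤ/15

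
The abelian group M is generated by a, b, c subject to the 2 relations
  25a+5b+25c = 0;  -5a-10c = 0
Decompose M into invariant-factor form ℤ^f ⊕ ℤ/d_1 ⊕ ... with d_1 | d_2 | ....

rank_ℚ(R)=2; free=3−2=1
SNF(R) diag = [5, 5] → torsion [5, 5]

Answer: M ≅ ℤ^1 ⊕ ℤ/5 ⊕ ℤ/5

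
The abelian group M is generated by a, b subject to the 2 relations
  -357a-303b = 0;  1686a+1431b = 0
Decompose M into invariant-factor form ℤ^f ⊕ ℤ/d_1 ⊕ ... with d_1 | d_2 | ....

rank_ℚ(R)=2; free=2−2=0
SNF(R) diag = [3, 3] → torsion [3, 3]

Answer: M ≅ ℤ/3 ⊕ ℤ/3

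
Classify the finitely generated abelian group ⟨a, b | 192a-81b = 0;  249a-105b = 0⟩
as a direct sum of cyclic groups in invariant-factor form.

rank_ℚ(R)=2; free=2−2=0
SNF(R) diag = [3, 3] → torsion [3, 3]

Answer: M ≅ ℤ/3 ⊕ ℤ/3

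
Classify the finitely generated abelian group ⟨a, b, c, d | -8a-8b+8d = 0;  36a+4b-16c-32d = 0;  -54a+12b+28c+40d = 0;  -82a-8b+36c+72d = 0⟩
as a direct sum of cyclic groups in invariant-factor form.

Answer: M ≅ ℤ/2 ⊕ ℤ/4 ⊕ ℤ/8 ⊕ ℤ/8

Derivation:
rank_ℚ(R)=4; free=4−4=0
SNF(R) diag = [2, 4, 8, 8] → torsion [2, 4, 8, 8]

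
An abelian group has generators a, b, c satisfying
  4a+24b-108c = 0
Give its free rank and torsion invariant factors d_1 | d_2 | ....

rank_ℚ(R)=1; free=3−1=2
SNF(R) diag = [4] → torsion [4]

Answer: M ≅ ℤ^2 ⊕ ℤ/4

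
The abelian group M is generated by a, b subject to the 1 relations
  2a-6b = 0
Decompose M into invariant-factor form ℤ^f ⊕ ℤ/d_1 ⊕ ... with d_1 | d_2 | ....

rank_ℚ(R)=1; free=2−1=1
SNF(R) diag = [2] → torsion [2]

Answer: M ≅ ℤ^1 ⊕ ℤ/2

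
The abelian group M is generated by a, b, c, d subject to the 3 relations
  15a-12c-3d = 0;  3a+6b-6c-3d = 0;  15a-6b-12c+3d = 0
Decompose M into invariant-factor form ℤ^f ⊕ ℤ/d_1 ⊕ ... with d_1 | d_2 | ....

rank_ℚ(R)=3; free=4−3=1
SNF(R) diag = [3, 6, 18] → torsion [3, 6, 18]

Answer: M ≅ ℤ^1 ⊕ ℤ/3 ⊕ ℤ/6 ⊕ ℤ/18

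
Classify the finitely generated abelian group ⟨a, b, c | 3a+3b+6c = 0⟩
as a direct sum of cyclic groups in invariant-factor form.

rank_ℚ(R)=1; free=3−1=2
SNF(R) diag = [3] → torsion [3]

Answer: M ≅ ℤ^2 ⊕ ℤ/3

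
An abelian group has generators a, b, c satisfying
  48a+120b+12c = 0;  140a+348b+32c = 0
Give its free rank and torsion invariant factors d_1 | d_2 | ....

rank_ℚ(R)=2; free=3−2=1
SNF(R) diag = [4, 12] → torsion [4, 12]

Answer: M ≅ ℤ^1 ⊕ ℤ/4 ⊕ ℤ/12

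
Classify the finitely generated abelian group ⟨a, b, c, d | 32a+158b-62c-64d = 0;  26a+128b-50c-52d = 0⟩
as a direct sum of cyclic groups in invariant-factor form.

Answer: M ≅ ℤ^2 ⊕ ℤ/2 ⊕ ℤ/6

Derivation:
rank_ℚ(R)=2; free=4−2=2
SNF(R) diag = [2, 6] → torsion [2, 6]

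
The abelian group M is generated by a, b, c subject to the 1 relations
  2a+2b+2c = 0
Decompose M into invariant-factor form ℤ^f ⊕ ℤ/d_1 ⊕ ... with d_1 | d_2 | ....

Answer: M ≅ ℤ^2 ⊕ ℤ/2

Derivation:
rank_ℚ(R)=1; free=3−1=2
SNF(R) diag = [2] → torsion [2]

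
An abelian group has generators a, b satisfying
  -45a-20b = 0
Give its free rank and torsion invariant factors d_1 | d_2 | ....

rank_ℚ(R)=1; free=2−1=1
SNF(R) diag = [5] → torsion [5]

Answer: M ≅ ℤ^1 ⊕ ℤ/5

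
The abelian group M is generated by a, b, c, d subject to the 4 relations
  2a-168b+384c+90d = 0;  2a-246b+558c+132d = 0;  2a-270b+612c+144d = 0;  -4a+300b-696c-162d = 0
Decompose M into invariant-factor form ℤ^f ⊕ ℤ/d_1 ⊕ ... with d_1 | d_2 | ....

Answer: M ≅ ℤ/2 ⊕ ℤ/6 ⊕ ℤ/6 ⊕ ℤ/18

Derivation:
rank_ℚ(R)=4; free=4−4=0
SNF(R) diag = [2, 6, 6, 18] → torsion [2, 6, 6, 18]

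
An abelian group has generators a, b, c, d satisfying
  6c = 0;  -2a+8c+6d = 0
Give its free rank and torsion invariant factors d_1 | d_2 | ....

rank_ℚ(R)=2; free=4−2=2
SNF(R) diag = [2, 6] → torsion [2, 6]

Answer: M ≅ ℤ^2 ⊕ ℤ/2 ⊕ ℤ/6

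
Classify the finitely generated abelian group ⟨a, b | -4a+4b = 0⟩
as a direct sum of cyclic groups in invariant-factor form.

rank_ℚ(R)=1; free=2−1=1
SNF(R) diag = [4] → torsion [4]

Answer: M ≅ ℤ^1 ⊕ ℤ/4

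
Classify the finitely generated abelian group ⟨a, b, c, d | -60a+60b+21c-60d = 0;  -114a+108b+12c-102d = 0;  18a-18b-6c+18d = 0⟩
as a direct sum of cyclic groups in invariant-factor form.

Answer: M ≅ ℤ^1 ⊕ ℤ/3 ⊕ ℤ/6 ⊕ ℤ/6

Derivation:
rank_ℚ(R)=3; free=4−3=1
SNF(R) diag = [3, 6, 6] → torsion [3, 6, 6]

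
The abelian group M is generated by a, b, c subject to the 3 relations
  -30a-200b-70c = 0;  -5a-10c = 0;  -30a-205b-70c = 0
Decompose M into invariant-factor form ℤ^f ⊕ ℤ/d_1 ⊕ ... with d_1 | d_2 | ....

Answer: M ≅ ℤ/5 ⊕ ℤ/5 ⊕ ℤ/10

Derivation:
rank_ℚ(R)=3; free=3−3=0
SNF(R) diag = [5, 5, 10] → torsion [5, 5, 10]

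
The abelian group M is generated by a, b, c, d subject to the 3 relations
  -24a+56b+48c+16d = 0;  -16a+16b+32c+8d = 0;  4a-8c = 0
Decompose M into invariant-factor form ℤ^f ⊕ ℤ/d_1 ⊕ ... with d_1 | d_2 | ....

Answer: M ≅ ℤ^1 ⊕ ℤ/4 ⊕ ℤ/8 ⊕ ℤ/24

Derivation:
rank_ℚ(R)=3; free=4−3=1
SNF(R) diag = [4, 8, 24] → torsion [4, 8, 24]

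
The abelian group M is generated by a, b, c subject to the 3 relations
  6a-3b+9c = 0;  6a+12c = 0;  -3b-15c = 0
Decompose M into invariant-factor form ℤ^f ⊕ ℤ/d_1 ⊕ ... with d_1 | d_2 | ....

Answer: M ≅ ℤ/3 ⊕ ℤ/6 ⊕ ℤ/12

Derivation:
rank_ℚ(R)=3; free=3−3=0
SNF(R) diag = [3, 6, 12] → torsion [3, 6, 12]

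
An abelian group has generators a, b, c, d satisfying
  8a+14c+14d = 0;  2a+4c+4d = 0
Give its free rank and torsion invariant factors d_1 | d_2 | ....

rank_ℚ(R)=2; free=4−2=2
SNF(R) diag = [2, 2] → torsion [2, 2]

Answer: M ≅ ℤ^2 ⊕ ℤ/2 ⊕ ℤ/2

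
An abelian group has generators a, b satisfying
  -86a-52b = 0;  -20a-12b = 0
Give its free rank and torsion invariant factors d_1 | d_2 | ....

Answer: M ≅ ℤ/2 ⊕ ℤ/4

Derivation:
rank_ℚ(R)=2; free=2−2=0
SNF(R) diag = [2, 4] → torsion [2, 4]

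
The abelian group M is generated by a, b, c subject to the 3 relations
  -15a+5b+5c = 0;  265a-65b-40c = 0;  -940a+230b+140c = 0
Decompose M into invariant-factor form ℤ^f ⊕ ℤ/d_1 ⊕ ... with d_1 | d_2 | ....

Answer: M ≅ ℤ/5 ⊕ ℤ/5 ⊕ ℤ/10

Derivation:
rank_ℚ(R)=3; free=3−3=0
SNF(R) diag = [5, 5, 10] → torsion [5, 5, 10]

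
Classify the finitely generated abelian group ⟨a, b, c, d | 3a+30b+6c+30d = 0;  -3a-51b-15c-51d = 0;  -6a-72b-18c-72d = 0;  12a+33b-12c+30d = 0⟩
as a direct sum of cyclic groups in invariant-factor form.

rank_ℚ(R)=4; free=4−4=0
SNF(R) diag = [3, 3, 3, 6] → torsion [3, 3, 3, 6]

Answer: M ≅ ℤ/3 ⊕ ℤ/3 ⊕ ℤ/3 ⊕ ℤ/6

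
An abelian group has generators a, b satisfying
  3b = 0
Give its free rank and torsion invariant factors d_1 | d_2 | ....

rank_ℚ(R)=1; free=2−1=1
SNF(R) diag = [3] → torsion [3]

Answer: M ≅ ℤ^1 ⊕ ℤ/3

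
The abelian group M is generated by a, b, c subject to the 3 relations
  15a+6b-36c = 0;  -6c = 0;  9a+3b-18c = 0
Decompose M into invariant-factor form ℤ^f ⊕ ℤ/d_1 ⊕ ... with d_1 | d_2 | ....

Answer: M ≅ ℤ/3 ⊕ ℤ/3 ⊕ ℤ/6

Derivation:
rank_ℚ(R)=3; free=3−3=0
SNF(R) diag = [3, 3, 6] → torsion [3, 3, 6]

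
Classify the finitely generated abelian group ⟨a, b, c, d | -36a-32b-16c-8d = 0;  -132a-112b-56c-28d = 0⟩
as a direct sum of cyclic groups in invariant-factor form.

Answer: M ≅ ℤ^2 ⊕ ℤ/4 ⊕ ℤ/12

Derivation:
rank_ℚ(R)=2; free=4−2=2
SNF(R) diag = [4, 12] → torsion [4, 12]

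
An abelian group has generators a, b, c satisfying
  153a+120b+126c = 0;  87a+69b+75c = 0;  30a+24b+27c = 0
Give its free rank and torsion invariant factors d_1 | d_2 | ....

rank_ℚ(R)=3; free=3−3=0
SNF(R) diag = [3, 3, 3] → torsion [3, 3, 3]

Answer: M ≅ ℤ/3 ⊕ ℤ/3 ⊕ ℤ/3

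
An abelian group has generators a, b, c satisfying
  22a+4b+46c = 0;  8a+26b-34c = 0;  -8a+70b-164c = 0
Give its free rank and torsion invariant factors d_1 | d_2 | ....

rank_ℚ(R)=3; free=3−3=0
SNF(R) diag = [2, 6, 18] → torsion [2, 6, 18]

Answer: M ≅ ℤ/2 ⊕ ℤ/6 ⊕ ℤ/18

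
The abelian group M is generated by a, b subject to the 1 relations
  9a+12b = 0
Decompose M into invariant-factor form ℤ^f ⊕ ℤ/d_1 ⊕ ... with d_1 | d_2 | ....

rank_ℚ(R)=1; free=2−1=1
SNF(R) diag = [3] → torsion [3]

Answer: M ≅ ℤ^1 ⊕ ℤ/3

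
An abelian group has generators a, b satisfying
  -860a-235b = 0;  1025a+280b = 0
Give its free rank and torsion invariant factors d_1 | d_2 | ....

rank_ℚ(R)=2; free=2−2=0
SNF(R) diag = [5, 15] → torsion [5, 15]

Answer: M ≅ ℤ/5 ⊕ ℤ/15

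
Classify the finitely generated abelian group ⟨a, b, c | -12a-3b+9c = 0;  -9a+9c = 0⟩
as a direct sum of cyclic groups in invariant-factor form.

rank_ℚ(R)=2; free=3−2=1
SNF(R) diag = [3, 9] → torsion [3, 9]

Answer: M ≅ ℤ^1 ⊕ ℤ/3 ⊕ ℤ/9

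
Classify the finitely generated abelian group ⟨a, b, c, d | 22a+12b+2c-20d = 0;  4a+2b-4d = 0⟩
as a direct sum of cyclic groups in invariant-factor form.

Answer: M ≅ ℤ^2 ⊕ ℤ/2 ⊕ ℤ/2

Derivation:
rank_ℚ(R)=2; free=4−2=2
SNF(R) diag = [2, 2] → torsion [2, 2]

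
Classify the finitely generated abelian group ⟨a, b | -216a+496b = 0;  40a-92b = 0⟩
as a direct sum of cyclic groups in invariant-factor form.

Answer: M ≅ ℤ/4 ⊕ ℤ/8

Derivation:
rank_ℚ(R)=2; free=2−2=0
SNF(R) diag = [4, 8] → torsion [4, 8]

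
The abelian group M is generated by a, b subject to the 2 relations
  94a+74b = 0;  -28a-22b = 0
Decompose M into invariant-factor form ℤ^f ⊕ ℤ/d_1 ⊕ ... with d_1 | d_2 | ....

rank_ℚ(R)=2; free=2−2=0
SNF(R) diag = [2, 2] → torsion [2, 2]

Answer: M ≅ ℤ/2 ⊕ ℤ/2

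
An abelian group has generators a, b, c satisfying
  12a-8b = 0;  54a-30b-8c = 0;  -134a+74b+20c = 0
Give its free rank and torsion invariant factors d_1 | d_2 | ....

Answer: M ≅ ℤ/2 ⊕ ℤ/4 ⊕ ℤ/4

Derivation:
rank_ℚ(R)=3; free=3−3=0
SNF(R) diag = [2, 4, 4] → torsion [2, 4, 4]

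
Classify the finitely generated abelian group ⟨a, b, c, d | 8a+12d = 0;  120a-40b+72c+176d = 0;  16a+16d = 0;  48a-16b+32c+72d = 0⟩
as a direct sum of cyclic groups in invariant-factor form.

Answer: M ≅ ℤ/4 ⊕ ℤ/8 ⊕ ℤ/16 ⊕ ℤ/16

Derivation:
rank_ℚ(R)=4; free=4−4=0
SNF(R) diag = [4, 8, 16, 16] → torsion [4, 8, 16, 16]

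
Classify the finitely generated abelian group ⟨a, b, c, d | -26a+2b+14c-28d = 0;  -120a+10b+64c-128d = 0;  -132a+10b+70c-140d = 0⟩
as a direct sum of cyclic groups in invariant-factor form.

rank_ℚ(R)=3; free=4−3=1
SNF(R) diag = [2, 2, 6] → torsion [2, 2, 6]

Answer: M ≅ ℤ^1 ⊕ ℤ/2 ⊕ ℤ/2 ⊕ ℤ/6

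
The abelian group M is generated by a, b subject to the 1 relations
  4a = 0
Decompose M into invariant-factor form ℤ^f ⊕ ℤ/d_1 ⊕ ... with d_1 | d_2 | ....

Answer: M ≅ ℤ^1 ⊕ ℤ/4

Derivation:
rank_ℚ(R)=1; free=2−1=1
SNF(R) diag = [4] → torsion [4]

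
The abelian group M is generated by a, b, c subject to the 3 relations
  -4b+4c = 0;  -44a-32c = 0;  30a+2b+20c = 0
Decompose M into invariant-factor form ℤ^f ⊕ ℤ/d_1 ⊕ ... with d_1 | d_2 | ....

Answer: M ≅ ℤ/2 ⊕ ℤ/4 ⊕ ℤ/4

Derivation:
rank_ℚ(R)=3; free=3−3=0
SNF(R) diag = [2, 4, 4] → torsion [2, 4, 4]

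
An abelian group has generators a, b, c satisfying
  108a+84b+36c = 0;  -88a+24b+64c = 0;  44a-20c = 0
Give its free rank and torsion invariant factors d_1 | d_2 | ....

Answer: M ≅ ℤ/4 ⊕ ℤ/12 ⊕ ℤ/24

Derivation:
rank_ℚ(R)=3; free=3−3=0
SNF(R) diag = [4, 12, 24] → torsion [4, 12, 24]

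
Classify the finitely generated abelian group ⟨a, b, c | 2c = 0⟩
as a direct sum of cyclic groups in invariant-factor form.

rank_ℚ(R)=1; free=3−1=2
SNF(R) diag = [2] → torsion [2]

Answer: M ≅ ℤ^2 ⊕ ℤ/2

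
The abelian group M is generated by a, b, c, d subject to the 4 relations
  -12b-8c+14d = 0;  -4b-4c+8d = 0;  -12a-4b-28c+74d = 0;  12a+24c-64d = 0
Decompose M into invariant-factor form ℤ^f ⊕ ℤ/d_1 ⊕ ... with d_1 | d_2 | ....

rank_ℚ(R)=4; free=4−4=0
SNF(R) diag = [2, 4, 4, 12] → torsion [2, 4, 4, 12]

Answer: M ≅ ℤ/2 ⊕ ℤ/4 ⊕ ℤ/4 ⊕ ℤ/12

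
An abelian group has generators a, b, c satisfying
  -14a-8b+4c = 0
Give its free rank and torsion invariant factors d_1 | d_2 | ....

rank_ℚ(R)=1; free=3−1=2
SNF(R) diag = [2] → torsion [2]

Answer: M ≅ ℤ^2 ⊕ ℤ/2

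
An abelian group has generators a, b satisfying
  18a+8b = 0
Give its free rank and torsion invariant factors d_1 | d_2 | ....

rank_ℚ(R)=1; free=2−1=1
SNF(R) diag = [2] → torsion [2]

Answer: M ≅ ℤ^1 ⊕ ℤ/2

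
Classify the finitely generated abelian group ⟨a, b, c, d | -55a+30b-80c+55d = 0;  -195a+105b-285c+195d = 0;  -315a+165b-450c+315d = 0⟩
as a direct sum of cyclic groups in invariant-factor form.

rank_ℚ(R)=3; free=4−3=1
SNF(R) diag = [5, 15, 15] → torsion [5, 15, 15]

Answer: M ≅ ℤ^1 ⊕ ℤ/5 ⊕ ℤ/15 ⊕ ℤ/15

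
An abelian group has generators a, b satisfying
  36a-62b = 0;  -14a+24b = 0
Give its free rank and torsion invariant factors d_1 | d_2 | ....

rank_ℚ(R)=2; free=2−2=0
SNF(R) diag = [2, 2] → torsion [2, 2]

Answer: M ≅ ℤ/2 ⊕ ℤ/2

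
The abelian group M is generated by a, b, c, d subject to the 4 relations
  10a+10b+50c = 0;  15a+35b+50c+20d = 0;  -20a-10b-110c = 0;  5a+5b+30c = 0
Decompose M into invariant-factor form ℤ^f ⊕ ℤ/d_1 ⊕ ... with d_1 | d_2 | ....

Answer: M ≅ ℤ/5 ⊕ ℤ/10 ⊕ ℤ/10 ⊕ ℤ/20

Derivation:
rank_ℚ(R)=4; free=4−4=0
SNF(R) diag = [5, 10, 10, 20] → torsion [5, 10, 10, 20]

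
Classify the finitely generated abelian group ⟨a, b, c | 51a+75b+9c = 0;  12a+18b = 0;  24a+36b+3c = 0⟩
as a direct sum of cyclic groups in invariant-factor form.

rank_ℚ(R)=3; free=3−3=0
SNF(R) diag = [3, 3, 6] → torsion [3, 3, 6]

Answer: M ≅ ℤ/3 ⊕ ℤ/3 ⊕ ℤ/6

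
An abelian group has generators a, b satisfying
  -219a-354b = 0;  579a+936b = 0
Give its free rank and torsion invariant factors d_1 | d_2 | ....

rank_ℚ(R)=2; free=2−2=0
SNF(R) diag = [3, 6] → torsion [3, 6]

Answer: M ≅ ℤ/3 ⊕ ℤ/6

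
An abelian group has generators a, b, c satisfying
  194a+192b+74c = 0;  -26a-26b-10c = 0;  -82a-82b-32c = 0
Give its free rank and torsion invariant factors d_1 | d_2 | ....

rank_ℚ(R)=3; free=3−3=0
SNF(R) diag = [2, 2, 6] → torsion [2, 2, 6]

Answer: M ≅ ℤ/2 ⊕ ℤ/2 ⊕ ℤ/6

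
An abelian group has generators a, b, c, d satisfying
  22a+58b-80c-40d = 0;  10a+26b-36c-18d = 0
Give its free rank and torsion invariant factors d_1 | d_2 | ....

Answer: M ≅ ℤ^2 ⊕ ℤ/2 ⊕ ℤ/2

Derivation:
rank_ℚ(R)=2; free=4−2=2
SNF(R) diag = [2, 2] → torsion [2, 2]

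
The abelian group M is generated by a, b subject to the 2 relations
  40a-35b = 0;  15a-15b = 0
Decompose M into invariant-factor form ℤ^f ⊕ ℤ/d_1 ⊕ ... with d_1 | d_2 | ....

rank_ℚ(R)=2; free=2−2=0
SNF(R) diag = [5, 15] → torsion [5, 15]

Answer: M ≅ ℤ/5 ⊕ ℤ/15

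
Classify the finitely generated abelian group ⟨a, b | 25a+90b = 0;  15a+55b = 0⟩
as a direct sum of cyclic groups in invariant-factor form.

Answer: M ≅ ℤ/5 ⊕ ℤ/5

Derivation:
rank_ℚ(R)=2; free=2−2=0
SNF(R) diag = [5, 5] → torsion [5, 5]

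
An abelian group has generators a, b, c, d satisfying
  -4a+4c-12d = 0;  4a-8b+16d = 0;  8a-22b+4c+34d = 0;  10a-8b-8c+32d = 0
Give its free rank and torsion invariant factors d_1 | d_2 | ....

Answer: M ≅ ℤ/2 ⊕ ℤ/2 ⊕ ℤ/4 ⊕ ℤ/8

Derivation:
rank_ℚ(R)=4; free=4−4=0
SNF(R) diag = [2, 2, 4, 8] → torsion [2, 2, 4, 8]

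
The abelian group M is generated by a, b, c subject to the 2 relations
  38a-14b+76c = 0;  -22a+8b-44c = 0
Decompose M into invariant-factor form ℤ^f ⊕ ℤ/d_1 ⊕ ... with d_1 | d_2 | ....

rank_ℚ(R)=2; free=3−2=1
SNF(R) diag = [2, 2] → torsion [2, 2]

Answer: M ≅ ℤ^1 ⊕ ℤ/2 ⊕ ℤ/2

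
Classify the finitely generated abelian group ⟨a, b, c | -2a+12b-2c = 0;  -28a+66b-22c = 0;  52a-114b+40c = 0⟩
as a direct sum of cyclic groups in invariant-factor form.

rank_ℚ(R)=3; free=3−3=0
SNF(R) diag = [2, 6, 6] → torsion [2, 6, 6]

Answer: M ≅ ℤ/2 ⊕ ℤ/6 ⊕ ℤ/6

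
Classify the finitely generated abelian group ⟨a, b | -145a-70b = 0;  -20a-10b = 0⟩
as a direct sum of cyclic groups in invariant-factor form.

rank_ℚ(R)=2; free=2−2=0
SNF(R) diag = [5, 10] → torsion [5, 10]

Answer: M ≅ ℤ/5 ⊕ ℤ/10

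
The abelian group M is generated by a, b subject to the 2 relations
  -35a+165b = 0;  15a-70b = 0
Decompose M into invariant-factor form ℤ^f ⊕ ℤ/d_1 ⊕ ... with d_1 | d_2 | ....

rank_ℚ(R)=2; free=2−2=0
SNF(R) diag = [5, 5] → torsion [5, 5]

Answer: M ≅ ℤ/5 ⊕ ℤ/5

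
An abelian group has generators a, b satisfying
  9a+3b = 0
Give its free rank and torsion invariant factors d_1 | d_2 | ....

rank_ℚ(R)=1; free=2−1=1
SNF(R) diag = [3] → torsion [3]

Answer: M ≅ ℤ^1 ⊕ ℤ/3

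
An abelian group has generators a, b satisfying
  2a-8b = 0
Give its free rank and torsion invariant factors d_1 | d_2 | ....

Answer: M ≅ ℤ^1 ⊕ ℤ/2

Derivation:
rank_ℚ(R)=1; free=2−1=1
SNF(R) diag = [2] → torsion [2]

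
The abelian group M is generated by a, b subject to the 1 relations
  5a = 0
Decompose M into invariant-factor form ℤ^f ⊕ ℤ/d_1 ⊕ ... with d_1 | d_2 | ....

Answer: M ≅ ℤ^1 ⊕ ℤ/5

Derivation:
rank_ℚ(R)=1; free=2−1=1
SNF(R) diag = [5] → torsion [5]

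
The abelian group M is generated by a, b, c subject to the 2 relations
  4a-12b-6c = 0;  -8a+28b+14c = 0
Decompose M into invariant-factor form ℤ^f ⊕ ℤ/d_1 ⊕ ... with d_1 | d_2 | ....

Answer: M ≅ ℤ^1 ⊕ ℤ/2 ⊕ ℤ/4

Derivation:
rank_ℚ(R)=2; free=3−2=1
SNF(R) diag = [2, 4] → torsion [2, 4]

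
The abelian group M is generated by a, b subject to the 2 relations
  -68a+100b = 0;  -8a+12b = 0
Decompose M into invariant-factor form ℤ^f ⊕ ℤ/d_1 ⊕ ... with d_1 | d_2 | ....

rank_ℚ(R)=2; free=2−2=0
SNF(R) diag = [4, 4] → torsion [4, 4]

Answer: M ≅ ℤ/4 ⊕ ℤ/4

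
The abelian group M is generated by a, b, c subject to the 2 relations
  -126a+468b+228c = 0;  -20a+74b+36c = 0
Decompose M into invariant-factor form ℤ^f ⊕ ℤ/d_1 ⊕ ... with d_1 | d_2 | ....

Answer: M ≅ ℤ^1 ⊕ ℤ/2 ⊕ ℤ/6

Derivation:
rank_ℚ(R)=2; free=3−2=1
SNF(R) diag = [2, 6] → torsion [2, 6]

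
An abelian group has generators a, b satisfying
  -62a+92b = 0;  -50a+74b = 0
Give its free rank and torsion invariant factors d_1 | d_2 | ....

Answer: M ≅ ℤ/2 ⊕ ℤ/6

Derivation:
rank_ℚ(R)=2; free=2−2=0
SNF(R) diag = [2, 6] → torsion [2, 6]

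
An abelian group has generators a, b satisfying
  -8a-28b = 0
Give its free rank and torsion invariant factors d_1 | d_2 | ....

rank_ℚ(R)=1; free=2−1=1
SNF(R) diag = [4] → torsion [4]

Answer: M ≅ ℤ^1 ⊕ ℤ/4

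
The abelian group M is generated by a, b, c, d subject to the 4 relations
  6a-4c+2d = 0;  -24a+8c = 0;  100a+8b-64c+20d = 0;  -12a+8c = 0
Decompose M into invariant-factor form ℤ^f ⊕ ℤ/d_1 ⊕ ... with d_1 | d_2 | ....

rank_ℚ(R)=4; free=4−4=0
SNF(R) diag = [2, 4, 8, 24] → torsion [2, 4, 8, 24]

Answer: M ≅ ℤ/2 ⊕ ℤ/4 ⊕ ℤ/8 ⊕ ℤ/24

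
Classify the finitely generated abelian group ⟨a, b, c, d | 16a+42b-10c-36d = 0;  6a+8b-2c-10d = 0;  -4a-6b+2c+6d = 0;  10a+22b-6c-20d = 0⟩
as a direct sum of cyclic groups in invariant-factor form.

rank_ℚ(R)=4; free=4−4=0
SNF(R) diag = [2, 2, 2, 6] → torsion [2, 2, 2, 6]

Answer: M ≅ ℤ/2 ⊕ ℤ/2 ⊕ ℤ/2 ⊕ ℤ/6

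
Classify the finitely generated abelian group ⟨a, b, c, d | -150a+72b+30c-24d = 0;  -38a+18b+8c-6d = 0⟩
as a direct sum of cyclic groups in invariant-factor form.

Answer: M ≅ ℤ^2 ⊕ ℤ/2 ⊕ ℤ/6

Derivation:
rank_ℚ(R)=2; free=4−2=2
SNF(R) diag = [2, 6] → torsion [2, 6]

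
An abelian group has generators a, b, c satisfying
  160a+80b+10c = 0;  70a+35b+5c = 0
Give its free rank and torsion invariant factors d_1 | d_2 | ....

Answer: M ≅ ℤ^1 ⊕ ℤ/5 ⊕ ℤ/10

Derivation:
rank_ℚ(R)=2; free=3−2=1
SNF(R) diag = [5, 10] → torsion [5, 10]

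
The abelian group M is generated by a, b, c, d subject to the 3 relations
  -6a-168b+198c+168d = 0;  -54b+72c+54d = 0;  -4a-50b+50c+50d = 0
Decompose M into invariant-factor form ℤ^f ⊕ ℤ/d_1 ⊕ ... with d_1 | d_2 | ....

Answer: M ≅ ℤ^1 ⊕ ℤ/2 ⊕ ℤ/6 ⊕ ℤ/18

Derivation:
rank_ℚ(R)=3; free=4−3=1
SNF(R) diag = [2, 6, 18] → torsion [2, 6, 18]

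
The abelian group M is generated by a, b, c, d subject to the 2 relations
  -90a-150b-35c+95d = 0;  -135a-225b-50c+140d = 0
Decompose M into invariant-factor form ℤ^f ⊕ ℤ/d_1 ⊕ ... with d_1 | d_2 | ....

Answer: M ≅ ℤ^2 ⊕ ℤ/5 ⊕ ℤ/15

Derivation:
rank_ℚ(R)=2; free=4−2=2
SNF(R) diag = [5, 15] → torsion [5, 15]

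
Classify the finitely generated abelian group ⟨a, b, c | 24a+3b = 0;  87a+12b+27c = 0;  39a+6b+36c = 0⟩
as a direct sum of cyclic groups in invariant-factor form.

Answer: M ≅ ℤ/3 ⊕ ℤ/9 ⊕ ℤ/9

Derivation:
rank_ℚ(R)=3; free=3−3=0
SNF(R) diag = [3, 9, 9] → torsion [3, 9, 9]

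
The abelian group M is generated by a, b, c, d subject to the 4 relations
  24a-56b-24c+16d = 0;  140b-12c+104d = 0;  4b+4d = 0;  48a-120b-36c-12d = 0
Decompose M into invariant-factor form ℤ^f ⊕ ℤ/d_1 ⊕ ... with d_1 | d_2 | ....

rank_ℚ(R)=4; free=4−4=0
SNF(R) diag = [4, 12, 24, 72] → torsion [4, 12, 24, 72]

Answer: M ≅ ℤ/4 ⊕ ℤ/12 ⊕ ℤ/24 ⊕ ℤ/72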